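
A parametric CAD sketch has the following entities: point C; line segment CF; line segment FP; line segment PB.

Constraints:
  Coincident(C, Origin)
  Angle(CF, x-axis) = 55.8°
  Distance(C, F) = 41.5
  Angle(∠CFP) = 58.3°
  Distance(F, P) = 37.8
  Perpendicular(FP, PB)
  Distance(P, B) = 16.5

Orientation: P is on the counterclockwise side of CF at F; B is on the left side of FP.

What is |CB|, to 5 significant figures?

24.689

C is at the origin; CF runs at 55.8° with length 41.5, so F = 41.5·(cos 55.8°, sin 55.8°) = (23.326, 34.324). ∠CFP = 58.3°, so FP runs at 55.8° + (180° − 58.3°) = 177.50° from the x-axis; with |FP| = 37.8, P = F + 37.8·(cos 177.50°, sin 177.50°) = (-14.438, 35.973). FP is perpendicular to PB; with |PB| = 16.5 on the left of FP, B = P + 16.5·(-0.043619, -0.99905) = (-15.157, 19.488). Then |CB| = |B − C| = 24.689.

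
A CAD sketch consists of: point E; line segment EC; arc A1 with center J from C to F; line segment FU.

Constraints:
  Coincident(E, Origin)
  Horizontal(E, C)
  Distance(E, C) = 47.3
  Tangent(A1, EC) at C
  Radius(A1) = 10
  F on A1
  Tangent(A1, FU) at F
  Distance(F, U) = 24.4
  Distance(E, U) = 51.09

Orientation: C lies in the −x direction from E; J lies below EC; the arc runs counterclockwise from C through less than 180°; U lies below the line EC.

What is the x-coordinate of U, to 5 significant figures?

-37.646

Checks: |JF| = 10.00 ✓; ∠(JF, FU) = 90.00° ✓; |FU| = 24.40 ✓; |EU| = 51.09 ✓.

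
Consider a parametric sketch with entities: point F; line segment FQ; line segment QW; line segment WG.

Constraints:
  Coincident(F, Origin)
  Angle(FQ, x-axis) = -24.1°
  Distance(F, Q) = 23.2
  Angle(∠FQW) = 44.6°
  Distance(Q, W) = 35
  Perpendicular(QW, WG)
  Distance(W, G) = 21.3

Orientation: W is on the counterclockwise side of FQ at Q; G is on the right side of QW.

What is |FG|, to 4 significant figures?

41.89

∠FQW = 44.6°, so QW runs at -24.1° + (180° − 44.6°) = 111.3° from the x-axis; with |QW| = 35.0, W = Q + 35.0·(cos 111.3°, sin 111.3°) = (8.464, 23.14). QW is perpendicular to WG; with |WG| = 21.3 on the right of QW, G = W + 21.3·(0.9317, 0.3633) = (28.31, 30.87). Then |FG| = |G − F| = 41.89.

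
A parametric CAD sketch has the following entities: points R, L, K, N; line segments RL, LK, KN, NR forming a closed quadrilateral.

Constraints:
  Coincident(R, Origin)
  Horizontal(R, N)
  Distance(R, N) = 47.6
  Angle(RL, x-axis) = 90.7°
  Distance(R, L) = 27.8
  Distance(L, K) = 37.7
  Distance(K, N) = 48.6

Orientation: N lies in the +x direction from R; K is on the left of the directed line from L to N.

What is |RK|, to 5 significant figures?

56.530

Checks: |LK| = 37.70 ✓; |KN| = 48.60 ✓.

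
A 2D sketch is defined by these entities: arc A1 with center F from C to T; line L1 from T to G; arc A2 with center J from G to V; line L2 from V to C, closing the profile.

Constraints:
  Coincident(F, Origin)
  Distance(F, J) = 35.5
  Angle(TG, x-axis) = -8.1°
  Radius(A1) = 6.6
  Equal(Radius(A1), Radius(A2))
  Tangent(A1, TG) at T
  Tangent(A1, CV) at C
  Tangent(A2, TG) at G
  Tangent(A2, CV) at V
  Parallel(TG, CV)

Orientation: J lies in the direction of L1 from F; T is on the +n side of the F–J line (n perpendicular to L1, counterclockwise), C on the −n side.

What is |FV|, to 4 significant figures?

36.11

The slot axis is L1's direction at -8.1°, so u = (cos -8.1°, sin -8.1°) = (0.9900, -0.1409) and n = (−sin -8.1°, cos -8.1°) = (0.1409, 0.9900). F is at the origin and J lies 35.5 along u from F, so J = 35.5·u = (35.15, -5.002). Tangency of A1 to both parallel lines with radius 6.6 puts T and C at F ± 6.6·n: T = (0.9299, 6.534), C = (-0.9299, -6.534). Equal radii place G and V the same way about J: G = J + 6.6·n = (36.08, 1.532), V = J − 6.6·n = (34.22, -11.54). Then |FV| = |V − F| = 36.11.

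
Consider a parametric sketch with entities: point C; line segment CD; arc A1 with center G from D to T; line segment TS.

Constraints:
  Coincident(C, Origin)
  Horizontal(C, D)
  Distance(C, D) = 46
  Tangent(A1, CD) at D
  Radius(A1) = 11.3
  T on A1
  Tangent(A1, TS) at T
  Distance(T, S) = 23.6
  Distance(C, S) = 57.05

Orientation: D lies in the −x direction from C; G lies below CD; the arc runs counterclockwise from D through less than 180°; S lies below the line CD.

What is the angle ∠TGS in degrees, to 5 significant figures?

64.414°

C is at the origin; CD is horizontal with |CD| = 46.0 and D on the −x side, so D = (-46.000, 0.0000). A1 meets CD tangentially, so GD is at right angles to CD, so G = D + (0, -11.3) = (-46.000, -11.300). Since GT ⟂ TS (tangency), |GS| = √(11.3² + 23.6²) = 26.166 regardless of where T sits on A1. So S lies on both circle(C, 57.05) and circle(G, 26.166); the below-CD intersection is S = (-43.158, -37.311). T is the foot of the tangent from S: T = (-55.602, -17.258).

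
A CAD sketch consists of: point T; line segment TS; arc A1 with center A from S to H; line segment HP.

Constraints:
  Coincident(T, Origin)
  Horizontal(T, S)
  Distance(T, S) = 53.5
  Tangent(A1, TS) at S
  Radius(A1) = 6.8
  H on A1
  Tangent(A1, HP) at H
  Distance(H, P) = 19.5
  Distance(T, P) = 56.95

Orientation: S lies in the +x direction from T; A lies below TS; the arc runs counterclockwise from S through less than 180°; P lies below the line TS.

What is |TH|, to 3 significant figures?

47.5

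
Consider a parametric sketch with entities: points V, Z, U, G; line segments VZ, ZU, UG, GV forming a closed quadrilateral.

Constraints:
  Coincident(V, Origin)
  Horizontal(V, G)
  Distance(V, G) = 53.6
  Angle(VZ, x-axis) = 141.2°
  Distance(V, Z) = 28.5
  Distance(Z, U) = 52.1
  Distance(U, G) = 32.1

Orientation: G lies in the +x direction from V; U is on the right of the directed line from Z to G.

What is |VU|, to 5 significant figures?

24.248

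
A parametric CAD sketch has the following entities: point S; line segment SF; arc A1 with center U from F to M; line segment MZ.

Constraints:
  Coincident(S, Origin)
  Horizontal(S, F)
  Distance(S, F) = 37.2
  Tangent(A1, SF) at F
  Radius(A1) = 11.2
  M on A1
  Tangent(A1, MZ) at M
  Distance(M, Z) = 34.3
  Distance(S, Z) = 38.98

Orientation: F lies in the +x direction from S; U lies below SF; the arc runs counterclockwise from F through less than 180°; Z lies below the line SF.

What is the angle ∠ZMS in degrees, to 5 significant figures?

76.901°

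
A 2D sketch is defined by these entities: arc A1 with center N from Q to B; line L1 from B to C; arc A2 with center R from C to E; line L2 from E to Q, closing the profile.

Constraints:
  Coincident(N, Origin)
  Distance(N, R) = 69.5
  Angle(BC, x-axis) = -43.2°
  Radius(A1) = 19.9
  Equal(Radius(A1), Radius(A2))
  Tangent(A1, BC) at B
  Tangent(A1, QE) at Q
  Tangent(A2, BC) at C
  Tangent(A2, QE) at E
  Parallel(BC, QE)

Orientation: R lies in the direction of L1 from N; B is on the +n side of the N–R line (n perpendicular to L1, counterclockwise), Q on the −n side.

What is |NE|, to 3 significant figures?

72.3

Tangency of A1 to both parallel lines with radius 19.9 puts B and Q at N ± 19.9·n: B = (13.6, 14.5), Q = (-13.6, -14.5). Equal radii place C and E the same way about R: C = R + 19.9·n = (64.3, -33.1), E = R − 19.9·n = (37.0, -62.1). Then |NE| = |E − N| = 72.3.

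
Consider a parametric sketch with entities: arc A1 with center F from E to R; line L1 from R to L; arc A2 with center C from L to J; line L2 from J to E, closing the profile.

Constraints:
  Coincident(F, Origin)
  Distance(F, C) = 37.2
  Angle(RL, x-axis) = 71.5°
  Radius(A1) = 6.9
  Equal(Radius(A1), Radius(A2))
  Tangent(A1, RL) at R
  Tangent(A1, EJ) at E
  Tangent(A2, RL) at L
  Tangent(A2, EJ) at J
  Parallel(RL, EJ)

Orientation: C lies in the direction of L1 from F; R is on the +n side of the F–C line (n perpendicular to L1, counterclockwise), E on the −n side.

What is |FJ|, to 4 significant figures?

37.83

The slot axis is L1's direction at 71.5°, so u = (cos 71.5°, sin 71.5°) = (0.3173, 0.9483) and n = (−sin 71.5°, cos 71.5°) = (-0.9483, 0.3173). F is at the origin and C lies 37.2 along u from F, so C = 37.2·u = (11.80, 35.28). Tangency of A1 to both parallel lines with radius 6.9 puts R and E at F ± 6.9·n: R = (-6.543, 2.189), E = (6.543, -2.189). Equal radii place L and J the same way about C: L = C + 6.9·n = (5.260, 37.47), J = C − 6.9·n = (18.35, 33.09). Then |FJ| = |J − F| = 37.83.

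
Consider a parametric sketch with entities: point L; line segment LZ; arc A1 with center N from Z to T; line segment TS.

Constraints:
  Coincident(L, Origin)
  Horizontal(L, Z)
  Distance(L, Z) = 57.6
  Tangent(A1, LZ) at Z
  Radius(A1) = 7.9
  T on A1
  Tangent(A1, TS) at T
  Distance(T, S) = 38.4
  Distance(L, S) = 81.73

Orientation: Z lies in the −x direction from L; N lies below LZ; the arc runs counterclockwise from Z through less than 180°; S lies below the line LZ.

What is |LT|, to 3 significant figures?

65.9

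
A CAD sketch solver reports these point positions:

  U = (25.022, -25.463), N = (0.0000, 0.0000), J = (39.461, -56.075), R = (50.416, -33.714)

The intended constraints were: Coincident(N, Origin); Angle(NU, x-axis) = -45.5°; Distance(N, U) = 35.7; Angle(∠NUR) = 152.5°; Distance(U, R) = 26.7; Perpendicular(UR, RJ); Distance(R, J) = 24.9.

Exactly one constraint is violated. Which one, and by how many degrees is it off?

Perpendicular(UR, RJ) — off by 8.10°.

N = (0.00, 0.00) ✓; NU at -45.50° ✓; |NU| = 35.70 ✓; ∠NUR = 152.5° ✓; |UR| = 26.70 ✓; ∠(UR, RJ) = 98.10° ✗; |RJ| = 24.90 ✓.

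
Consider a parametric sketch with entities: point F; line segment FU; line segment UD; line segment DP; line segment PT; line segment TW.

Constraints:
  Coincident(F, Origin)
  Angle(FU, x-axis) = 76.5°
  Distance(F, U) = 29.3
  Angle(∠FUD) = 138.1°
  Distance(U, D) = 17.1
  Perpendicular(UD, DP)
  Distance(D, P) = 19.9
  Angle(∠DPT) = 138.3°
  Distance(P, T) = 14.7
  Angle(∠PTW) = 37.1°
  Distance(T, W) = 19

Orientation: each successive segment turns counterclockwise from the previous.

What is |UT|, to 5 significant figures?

31.732

UD is perpendicular to DP, so DP runs at -151.60°; with |DP| = 19.9, P = (-18.798, 34.068). ∠DPT = 138.3° gives PT at -109.90° from the x-axis; with |PT| = 14.7, T = (-23.802, 20.245). Then |UT| = |T − U| = 31.732.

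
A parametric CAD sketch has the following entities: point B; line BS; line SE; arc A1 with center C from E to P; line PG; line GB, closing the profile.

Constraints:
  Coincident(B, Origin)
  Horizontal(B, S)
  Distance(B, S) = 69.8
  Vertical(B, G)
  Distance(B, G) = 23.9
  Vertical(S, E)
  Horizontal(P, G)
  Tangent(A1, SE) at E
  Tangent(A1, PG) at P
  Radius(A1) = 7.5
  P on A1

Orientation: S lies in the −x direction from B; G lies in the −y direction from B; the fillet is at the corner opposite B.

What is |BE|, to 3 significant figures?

71.7

B is at the origin; BS is horizontal with |BS| = 69.8 and S on the −x side, so S = (-69.8, 0.00). BG is vertical with |BG| = 23.9 and G on the −y side, so G = (0.00, -23.9). The virtual corner opposite B is at (-69.8, -23.9). A1 meets SE tangentially, so CE is at right angles to SE and tangency of A1 to PG means the radius CP is perpendicular to PG, with radius 7.5, so the center C sits 7.5 in from both sides at C = (-62.3, -16.4). That places the tangent points at E = (-69.8, -16.4) on SE and P = (-62.3, -23.9) on PG. Then |BE| = |E − B| = 71.7.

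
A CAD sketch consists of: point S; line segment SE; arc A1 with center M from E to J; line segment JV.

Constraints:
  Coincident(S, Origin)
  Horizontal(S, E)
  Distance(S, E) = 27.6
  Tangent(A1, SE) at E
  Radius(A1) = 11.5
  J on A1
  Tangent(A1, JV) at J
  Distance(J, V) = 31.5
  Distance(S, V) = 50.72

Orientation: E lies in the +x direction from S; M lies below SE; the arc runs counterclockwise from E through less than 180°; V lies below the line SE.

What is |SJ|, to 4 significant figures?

21.69

S is at the origin; S and E share the same y with |SE| = 27.6 and E on the +x side, so E = (27.60, 0.000). Since A1 is tangent to SE there, ME ⟂ SE, so M = E + (0, -11.5) = (27.60, -11.50). Since MJ ⟂ JV (tangency), |MV| = √(11.5² + 31.5²) = 33.53 regardless of where J sits on A1. So V lies on both circle(S, 50.72) and circle(M, 33.53); the below-SE intersection is V = (23.76, -44.81). J is the foot of the tangent from V: J = (16.42, -14.18).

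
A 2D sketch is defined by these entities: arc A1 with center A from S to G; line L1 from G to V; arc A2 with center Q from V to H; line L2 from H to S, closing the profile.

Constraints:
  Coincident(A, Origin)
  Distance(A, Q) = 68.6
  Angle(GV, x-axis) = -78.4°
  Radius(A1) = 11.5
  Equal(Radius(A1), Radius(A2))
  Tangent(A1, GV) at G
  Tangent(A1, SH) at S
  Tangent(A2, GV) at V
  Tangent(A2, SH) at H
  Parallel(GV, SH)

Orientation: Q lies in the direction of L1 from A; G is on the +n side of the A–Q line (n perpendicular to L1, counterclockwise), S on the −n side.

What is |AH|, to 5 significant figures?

69.557

Tangency of A1 to both parallel lines with radius 11.5 puts G and S at A ± 11.5·n: G = (11.265, 2.3124), S = (-11.265, -2.3124). Equal radii place V and H the same way about Q: V = Q + 11.5·n = (25.059, -64.886), H = Q − 11.5·n = (2.5288, -69.511). Then |AH| = |H − A| = 69.557.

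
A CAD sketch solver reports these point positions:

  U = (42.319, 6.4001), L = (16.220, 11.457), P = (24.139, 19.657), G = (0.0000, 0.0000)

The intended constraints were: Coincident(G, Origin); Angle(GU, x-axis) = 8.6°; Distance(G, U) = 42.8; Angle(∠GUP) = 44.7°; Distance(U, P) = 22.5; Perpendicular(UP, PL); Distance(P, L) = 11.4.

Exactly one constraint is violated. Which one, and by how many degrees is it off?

Perpendicular(UP, PL) — off by 7.90°.

G = (0.00, 0.00) ✓; GU at 8.600° ✓; |GU| = 42.80 ✓; ∠GUP = 44.70° ✓; |UP| = 22.50 ✓; ∠(UP, PL) = 82.10° ✗; |PL| = 11.40 ✓.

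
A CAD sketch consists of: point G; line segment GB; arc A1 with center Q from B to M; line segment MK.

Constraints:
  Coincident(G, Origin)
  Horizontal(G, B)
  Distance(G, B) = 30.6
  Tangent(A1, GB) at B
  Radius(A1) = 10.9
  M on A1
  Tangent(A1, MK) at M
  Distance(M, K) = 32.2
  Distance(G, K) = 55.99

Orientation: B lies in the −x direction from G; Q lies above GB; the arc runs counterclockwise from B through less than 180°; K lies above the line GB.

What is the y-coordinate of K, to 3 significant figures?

44.8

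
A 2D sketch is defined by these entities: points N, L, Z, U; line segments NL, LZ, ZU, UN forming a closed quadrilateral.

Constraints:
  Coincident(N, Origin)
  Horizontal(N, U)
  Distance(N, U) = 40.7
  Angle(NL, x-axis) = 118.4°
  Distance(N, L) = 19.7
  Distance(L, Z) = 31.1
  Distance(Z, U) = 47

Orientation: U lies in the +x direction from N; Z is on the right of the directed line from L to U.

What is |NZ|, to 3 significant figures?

14.1

Checks: |LZ| = 31.10 ✓; |ZU| = 47.00 ✓.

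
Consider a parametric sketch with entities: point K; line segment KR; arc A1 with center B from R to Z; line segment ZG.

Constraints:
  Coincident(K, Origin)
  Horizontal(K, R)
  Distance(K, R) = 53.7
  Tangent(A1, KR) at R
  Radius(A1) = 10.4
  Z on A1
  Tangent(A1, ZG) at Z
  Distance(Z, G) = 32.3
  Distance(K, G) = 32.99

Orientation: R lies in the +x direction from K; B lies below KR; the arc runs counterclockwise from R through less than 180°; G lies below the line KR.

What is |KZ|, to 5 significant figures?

46.881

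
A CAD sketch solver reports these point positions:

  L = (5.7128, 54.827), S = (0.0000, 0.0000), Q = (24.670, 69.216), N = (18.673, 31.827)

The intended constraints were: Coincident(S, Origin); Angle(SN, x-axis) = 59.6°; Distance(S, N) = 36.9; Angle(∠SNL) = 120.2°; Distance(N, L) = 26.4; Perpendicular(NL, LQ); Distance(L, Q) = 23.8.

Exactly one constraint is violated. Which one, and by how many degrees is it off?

Perpendicular(NL, LQ) — off by 7.80°.

S = (0.00, 0.00) ✓; SN at 59.60° ✓; |SN| = 36.90 ✓; ∠SNL = 120.2° ✓; |NL| = 26.40 ✓; ∠(NL, LQ) = 82.20° ✗; |LQ| = 23.80 ✓.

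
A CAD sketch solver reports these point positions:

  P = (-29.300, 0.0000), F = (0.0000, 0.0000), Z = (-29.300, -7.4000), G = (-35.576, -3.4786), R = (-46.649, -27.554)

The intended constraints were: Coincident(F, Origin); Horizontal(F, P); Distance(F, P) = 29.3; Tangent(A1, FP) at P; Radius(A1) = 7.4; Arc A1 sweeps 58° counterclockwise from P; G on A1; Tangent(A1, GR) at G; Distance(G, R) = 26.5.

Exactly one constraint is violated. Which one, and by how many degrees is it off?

Tangent(A1, GR) at G — off by 7.30°.

F = (0.00, 0.00) ✓; F.y = 0.00, P.y = 0.00 ✓; |FP| = 29.30 ✓; ∠(ZP, PF) = 90.00° ✓; |ZP| = 7.400 ✓; bearing(Z→G) − bearing(Z→P) = 58.00° ✓; |ZG| = 7.400 ✓; ∠(ZG, GR) = 82.70° ✗; |GR| = 26.50 ✓.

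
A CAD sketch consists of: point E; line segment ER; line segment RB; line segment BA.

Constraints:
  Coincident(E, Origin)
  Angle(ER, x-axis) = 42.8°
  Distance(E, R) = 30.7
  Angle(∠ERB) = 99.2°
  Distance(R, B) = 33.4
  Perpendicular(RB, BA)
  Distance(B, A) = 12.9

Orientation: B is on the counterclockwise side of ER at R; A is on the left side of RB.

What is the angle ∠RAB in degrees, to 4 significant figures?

68.88°

E is at the origin; ER runs at 42.8° with length 30.7, so R = 30.7·(cos 42.8°, sin 42.8°) = (22.53, 20.86). ∠ERB = 99.2°, so RB runs at 42.8° + (180° − 99.2°) = 123.6° from the x-axis; with |RB| = 33.4, B = R + 33.4·(cos 123.6°, sin 123.6°) = (4.042, 48.68). The perpendicularity gives BA at right angles to RB; with |BA| = 12.9 on the left of RB, A = B + 12.9·(-0.8329, -0.5534) = (-6.702, 41.54). Then cos ∠RAB = AR·AB / (|AR||AB|), giving 68.88°.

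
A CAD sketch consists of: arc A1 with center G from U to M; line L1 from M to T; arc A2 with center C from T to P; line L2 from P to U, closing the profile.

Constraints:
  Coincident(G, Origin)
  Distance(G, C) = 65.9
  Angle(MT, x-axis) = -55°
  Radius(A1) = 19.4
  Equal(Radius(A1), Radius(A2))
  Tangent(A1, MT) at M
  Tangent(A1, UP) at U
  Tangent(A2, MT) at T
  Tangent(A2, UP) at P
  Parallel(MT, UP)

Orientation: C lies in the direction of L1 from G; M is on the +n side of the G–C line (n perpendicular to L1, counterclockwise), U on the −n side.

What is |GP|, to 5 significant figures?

68.696

The slot axis is L1's direction at -55.0°, so u = (cos -55.0°, sin -55.0°) = (0.57358, -0.81915) and n = (−sin -55.0°, cos -55.0°) = (0.81915, 0.57358). G is at the origin and C lies 65.9 along u from G, so C = 65.9·u = (37.799, -53.982). Tangency of A1 to both parallel lines with radius 19.4 puts M and U at G ± 19.4·n: M = (15.892, 11.127), U = (-15.892, -11.127). Equal radii place T and P the same way about C: T = C + 19.4·n = (53.690, -42.855), P = C − 19.4·n = (21.907, -65.110). Then |GP| = |P − G| = 68.696.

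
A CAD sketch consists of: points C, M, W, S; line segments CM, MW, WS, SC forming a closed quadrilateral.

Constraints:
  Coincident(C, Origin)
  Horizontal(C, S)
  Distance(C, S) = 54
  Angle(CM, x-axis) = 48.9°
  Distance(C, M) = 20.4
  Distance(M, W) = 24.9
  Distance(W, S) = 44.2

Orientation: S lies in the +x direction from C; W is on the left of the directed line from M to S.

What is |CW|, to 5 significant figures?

45.246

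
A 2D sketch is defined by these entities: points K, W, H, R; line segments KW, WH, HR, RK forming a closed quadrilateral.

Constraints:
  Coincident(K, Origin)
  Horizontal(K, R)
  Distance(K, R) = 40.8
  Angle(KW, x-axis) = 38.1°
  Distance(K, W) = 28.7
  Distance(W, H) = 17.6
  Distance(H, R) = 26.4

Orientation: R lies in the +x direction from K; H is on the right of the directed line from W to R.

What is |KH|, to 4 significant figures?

14.63

K is at the origin; K and R share the same y with |KR| = 40.8 and R in +x, so R = (40.8, 0). KW runs at 38.1° with |KW| = 28.7, so W = (22.59, 17.71). H is determined by |WH| = 17.6 and |HR| = 26.4 together: it lies at the intersection of circle(W, 17.6) and circle(R, 26.4). With |WR| = 25.40, the foot of the radical line on WR is 5.082 from W and the perpendicular offset is √(17.6² − 5.082²) = 16.85. Taking the right-of-WR solution: H = (14.48, 2.085).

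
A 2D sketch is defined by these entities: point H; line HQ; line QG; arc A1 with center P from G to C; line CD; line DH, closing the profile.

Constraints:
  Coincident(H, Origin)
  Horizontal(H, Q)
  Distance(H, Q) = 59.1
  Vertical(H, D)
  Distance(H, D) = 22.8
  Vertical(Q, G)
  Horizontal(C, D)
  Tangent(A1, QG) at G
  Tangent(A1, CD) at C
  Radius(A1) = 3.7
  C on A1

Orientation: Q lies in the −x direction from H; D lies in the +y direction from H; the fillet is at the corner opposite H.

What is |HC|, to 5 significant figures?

59.908

H is at the origin; H and Q share the same y with |HQ| = 59.1 and Q on the −x side, so Q = (-59.100, 0.0000). H and D share the same x with |HD| = 22.8 and D on the +y side, so D = (0.0000, 22.800). The virtual corner opposite H is at (-59.100, 22.800). Since A1 is tangent to QG there, PG ⟂ QG and the tangent condition forces PC to be normal to CD, with radius 3.7, so the center P sits 3.7 in from both sides at P = (-55.400, 19.100). That places the tangent points at G = (-59.100, 19.100) on QG and C = (-55.400, 22.800) on CD. Then |HC| = |C − H| = 59.908.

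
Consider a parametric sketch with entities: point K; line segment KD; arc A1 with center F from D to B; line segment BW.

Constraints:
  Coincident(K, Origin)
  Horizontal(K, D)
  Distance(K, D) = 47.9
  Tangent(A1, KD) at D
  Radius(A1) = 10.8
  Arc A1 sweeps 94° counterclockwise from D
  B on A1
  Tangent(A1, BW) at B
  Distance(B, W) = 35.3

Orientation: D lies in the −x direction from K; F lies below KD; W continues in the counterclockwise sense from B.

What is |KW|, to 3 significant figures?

73.1

K is at the origin; KD is horizontal with |KD| = 47.9 and D on the −x side, so D = (-47.9, 0.00). Tangency of A1 to KD means the radius FD is perpendicular to KD, so F = D + (0, -10.8) = (-47.9, -10.8). On A1, D sits at bearing 90° from F; a 94° counterclockwise sweep puts B at bearing 184°, so B = F + 10.8·(cos 184°, sin 184°) = (-58.7, -11.6). Tangency of A1 to BW means the radius FB is perpendicular to BW, so BW runs along (−sin 184°, cos 184°); with |BW| = 35.3, W = (-56.2, -46.8). Then |KW| = |W − K| = 73.1.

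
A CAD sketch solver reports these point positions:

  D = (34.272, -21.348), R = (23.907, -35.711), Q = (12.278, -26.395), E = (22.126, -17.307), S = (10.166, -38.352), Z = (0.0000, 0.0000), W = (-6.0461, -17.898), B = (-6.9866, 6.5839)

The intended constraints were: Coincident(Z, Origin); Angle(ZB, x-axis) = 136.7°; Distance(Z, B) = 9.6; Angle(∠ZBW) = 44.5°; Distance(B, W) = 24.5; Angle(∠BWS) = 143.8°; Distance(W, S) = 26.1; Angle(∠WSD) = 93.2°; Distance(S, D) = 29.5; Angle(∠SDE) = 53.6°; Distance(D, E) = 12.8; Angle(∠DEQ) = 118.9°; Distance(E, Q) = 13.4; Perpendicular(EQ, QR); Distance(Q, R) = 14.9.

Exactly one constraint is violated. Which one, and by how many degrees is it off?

Perpendicular(EQ, QR) — off by 8.60°.

Z = (0.00, 0.00) ✓; ZB at 136.7° ✓; |ZB| = 9.600 ✓; ∠ZBW = 44.50° ✓; |BW| = 24.50 ✓; ∠BWS = 143.8° ✓; |WS| = 26.10 ✓; ∠WSD = 93.20° ✓; |SD| = 29.50 ✓; ∠SDE = 53.60° ✓; |DE| = 12.80 ✓; ∠DEQ = 118.9° ✓; |EQ| = 13.40 ✓; ∠(EQ, QR) = 98.60° ✗; |QR| = 14.90 ✓.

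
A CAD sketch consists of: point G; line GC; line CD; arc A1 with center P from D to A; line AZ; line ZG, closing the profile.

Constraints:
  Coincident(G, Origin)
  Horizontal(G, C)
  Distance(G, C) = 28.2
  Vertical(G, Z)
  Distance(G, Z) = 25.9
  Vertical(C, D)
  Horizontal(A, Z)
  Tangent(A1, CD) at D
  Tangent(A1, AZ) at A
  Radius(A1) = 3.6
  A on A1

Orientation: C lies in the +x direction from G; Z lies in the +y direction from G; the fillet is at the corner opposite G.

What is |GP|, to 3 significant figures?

33.2

G is at the origin; G and C share the same y with |GC| = 28.2 and C on the +x side, so C = (28.2, 0.00). G and Z share the same x with |GZ| = 25.9 and Z on the +y side, so Z = (0.00, 25.9). The virtual corner opposite G is at (28.2, 25.9). Since A1 is tangent to CD there, PD ⟂ CD and A1 meets AZ tangentially, so PA is at right angles to AZ, with radius 3.6, so the center P sits 3.6 in from both sides at P = (24.6, 22.3). Then |GP| = |P − G| = 33.2.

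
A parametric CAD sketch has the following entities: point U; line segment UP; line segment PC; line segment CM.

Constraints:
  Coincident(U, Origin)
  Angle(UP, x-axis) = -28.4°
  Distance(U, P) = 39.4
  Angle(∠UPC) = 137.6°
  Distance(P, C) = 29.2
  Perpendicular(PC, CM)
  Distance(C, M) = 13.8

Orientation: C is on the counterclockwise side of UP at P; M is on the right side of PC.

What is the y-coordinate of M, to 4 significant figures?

-25.07

U is at the origin; UP runs at -28.4° with length 39.4, so P = 39.4·(cos -28.4°, sin -28.4°) = (34.66, -18.74). ∠UPC = 137.6°, so PC runs at -28.4° + (180° − 137.6°) = 14.00° from the x-axis; with |PC| = 29.2, C = P + 29.2·(cos 14.00°, sin 14.00°) = (62.99, -11.68). PC ⟂ CM; with |CM| = 13.8 on the right of PC, M = C + 13.8·(0.2419, -0.9703) = (66.33, -25.07). So M.y = -25.07.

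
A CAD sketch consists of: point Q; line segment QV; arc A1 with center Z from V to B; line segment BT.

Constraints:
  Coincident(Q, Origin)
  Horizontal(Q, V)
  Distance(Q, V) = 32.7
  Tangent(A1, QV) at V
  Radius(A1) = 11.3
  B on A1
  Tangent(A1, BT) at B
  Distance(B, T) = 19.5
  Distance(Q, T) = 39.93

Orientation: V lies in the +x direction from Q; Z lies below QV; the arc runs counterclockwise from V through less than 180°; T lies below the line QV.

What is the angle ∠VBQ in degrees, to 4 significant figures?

101.0°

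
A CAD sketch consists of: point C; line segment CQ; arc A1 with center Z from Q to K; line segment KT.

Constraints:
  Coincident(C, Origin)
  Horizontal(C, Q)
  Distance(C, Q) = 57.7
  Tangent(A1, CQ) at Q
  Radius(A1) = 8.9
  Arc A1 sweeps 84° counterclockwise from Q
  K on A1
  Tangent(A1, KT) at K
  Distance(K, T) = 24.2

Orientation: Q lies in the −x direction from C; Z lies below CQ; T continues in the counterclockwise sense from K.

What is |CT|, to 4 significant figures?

76.15

C is at the origin; CQ is horizontal with |CQ| = 57.7 and Q on the −x side, so Q = (-57.70, 0.000). Tangency of A1 to CQ means the radius ZQ is perpendicular to CQ, so Z = Q + (0, -8.9) = (-57.70, -8.900). On A1, Q sits at bearing 90° from Z; an 84° counterclockwise sweep puts K at bearing 174°, so K = Z + 8.9·(cos 174°, sin 174°) = (-66.55, -7.970). The tangent condition forces ZK to be normal to KT, so KT runs along (−sin 174°, cos 174°); with |KT| = 24.2, T = (-69.08, -32.04). Then |CT| = |T − C| = 76.15.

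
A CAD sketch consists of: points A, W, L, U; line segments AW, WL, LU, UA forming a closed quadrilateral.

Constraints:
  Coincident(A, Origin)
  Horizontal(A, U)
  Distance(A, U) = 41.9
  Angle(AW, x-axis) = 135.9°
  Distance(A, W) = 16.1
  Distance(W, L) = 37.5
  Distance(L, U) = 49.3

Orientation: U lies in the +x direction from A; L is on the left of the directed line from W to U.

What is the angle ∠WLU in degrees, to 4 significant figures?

76.66°

Checks: |WL| = 37.50 ✓; |LU| = 49.30 ✓.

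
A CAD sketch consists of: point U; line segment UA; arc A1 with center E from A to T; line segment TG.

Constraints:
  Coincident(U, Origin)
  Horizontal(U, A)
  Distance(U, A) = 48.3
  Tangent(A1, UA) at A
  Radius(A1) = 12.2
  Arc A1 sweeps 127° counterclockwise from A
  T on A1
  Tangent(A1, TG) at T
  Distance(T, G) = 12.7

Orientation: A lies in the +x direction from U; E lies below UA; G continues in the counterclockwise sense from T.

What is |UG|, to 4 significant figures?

54.91

On A1, A sits at bearing 90° from E; a 127° counterclockwise sweep puts T at bearing 217°, so T = E + 12.2·(cos 217°, sin 217°) = (38.56, -19.54). Since A1 is tangent to TG there, ET ⟂ TG, so TG runs along (−sin 217°, cos 217°); with |TG| = 12.7, G = (46.20, -29.68). Then |UG| = |G − U| = 54.91.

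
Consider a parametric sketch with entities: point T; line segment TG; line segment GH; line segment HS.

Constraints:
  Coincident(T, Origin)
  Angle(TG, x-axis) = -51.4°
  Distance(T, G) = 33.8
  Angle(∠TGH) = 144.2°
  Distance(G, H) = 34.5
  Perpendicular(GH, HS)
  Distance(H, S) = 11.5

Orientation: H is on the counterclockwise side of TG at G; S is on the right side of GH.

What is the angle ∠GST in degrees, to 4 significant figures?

8.363°

T is at the origin; TG runs at -51.4° with length 33.8, so G = 33.8·(cos -51.4°, sin -51.4°) = (21.09, -26.42). ∠TGH = 144.2°, so GH runs at -51.4° + (180° − 144.2°) = -15.60° from the x-axis; with |GH| = 34.5, H = G + 34.5·(cos -15.60°, sin -15.60°) = (54.32, -35.69). GH is perpendicular to HS; with |HS| = 11.5 on the right of GH, S = H + 11.5·(-0.2689, -0.9632) = (51.22, -46.77). Then cos ∠GST = SG·ST / (|SG||ST|), giving 8.363°.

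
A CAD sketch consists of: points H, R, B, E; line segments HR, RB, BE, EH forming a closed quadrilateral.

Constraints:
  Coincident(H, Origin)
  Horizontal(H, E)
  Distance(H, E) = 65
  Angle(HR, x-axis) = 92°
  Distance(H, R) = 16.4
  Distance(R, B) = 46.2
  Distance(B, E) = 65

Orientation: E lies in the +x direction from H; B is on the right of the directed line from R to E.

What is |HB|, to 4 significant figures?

30.01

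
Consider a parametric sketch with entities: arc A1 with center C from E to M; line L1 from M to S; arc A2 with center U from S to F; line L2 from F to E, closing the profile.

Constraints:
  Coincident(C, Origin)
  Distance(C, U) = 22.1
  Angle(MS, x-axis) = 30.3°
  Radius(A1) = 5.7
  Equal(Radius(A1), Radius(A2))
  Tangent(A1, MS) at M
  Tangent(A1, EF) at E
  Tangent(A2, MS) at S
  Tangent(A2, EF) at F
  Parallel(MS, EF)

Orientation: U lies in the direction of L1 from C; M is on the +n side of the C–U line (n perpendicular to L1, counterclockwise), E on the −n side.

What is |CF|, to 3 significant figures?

22.8

The slot axis is L1's direction at 30.3°, so u = (cos 30.3°, sin 30.3°) = (0.863, 0.505) and n = (−sin 30.3°, cos 30.3°) = (-0.505, 0.863). C is at the origin and U lies 22.1 along u from C, so U = 22.1·u = (19.1, 11.2). Tangency of A1 to both parallel lines with radius 5.7 puts M and E at C ± 5.7·n: M = (-2.88, 4.92), E = (2.88, -4.92). Equal radii place S and F the same way about U: S = U + 5.7·n = (16.2, 16.1), F = U − 5.7·n = (22.0, 6.23). Then |CF| = |F − C| = 22.8.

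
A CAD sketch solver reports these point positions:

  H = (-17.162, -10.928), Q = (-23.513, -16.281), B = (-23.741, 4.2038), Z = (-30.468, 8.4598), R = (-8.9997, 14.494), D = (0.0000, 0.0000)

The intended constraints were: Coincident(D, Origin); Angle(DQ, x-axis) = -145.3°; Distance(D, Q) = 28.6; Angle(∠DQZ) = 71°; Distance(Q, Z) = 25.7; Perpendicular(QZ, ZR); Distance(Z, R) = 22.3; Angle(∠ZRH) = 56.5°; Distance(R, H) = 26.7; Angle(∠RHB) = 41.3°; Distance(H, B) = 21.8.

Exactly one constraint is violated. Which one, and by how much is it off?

Distance(H, B) = 21.8 — off by 5.30.

D = (0.00, 0.00) ✓; DQ at -145.3° ✓; |DQ| = 28.60 ✓; ∠DQZ = 71.00° ✓; |QZ| = 25.70 ✓; ∠(QZ, ZR) = 90.00° ✓; |ZR| = 22.30 ✓; ∠ZRH = 56.50° ✓; |RH| = 26.70 ✓; ∠RHB = 41.30° ✓; |HB| = 16.50 ✗.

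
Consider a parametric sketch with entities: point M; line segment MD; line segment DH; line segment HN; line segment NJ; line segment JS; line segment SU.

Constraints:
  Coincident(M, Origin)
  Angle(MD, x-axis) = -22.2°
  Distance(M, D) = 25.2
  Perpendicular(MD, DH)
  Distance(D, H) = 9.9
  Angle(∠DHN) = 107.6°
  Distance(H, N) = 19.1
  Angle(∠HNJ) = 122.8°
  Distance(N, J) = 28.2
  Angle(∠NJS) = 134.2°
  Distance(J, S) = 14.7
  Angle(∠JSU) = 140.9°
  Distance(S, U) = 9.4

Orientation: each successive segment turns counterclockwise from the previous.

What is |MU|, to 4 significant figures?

26.87

M is at the origin; MD runs at -22.2° with length 25.2, so D = (23.33, -9.522). The perpendicularity gives DH at right angles to MD, so DH runs at 67.80°; with |DH| = 9.9, H = (27.07, -0.3555). ∠DHN = 107.6° gives HN at 140.2° from the x-axis; with |HN| = 19.1, N = (12.40, 11.87). ∠HNJ = 122.8° gives NJ at -162.6° from the x-axis; with |NJ| = 28.2, J = (-14.51, 3.438). ∠NJS = 134.2° gives JS at -116.8° from the x-axis; with |JS| = 14.7, S = (-21.14, -9.683). ∠JSU = 140.9° gives SU at -77.70° from the x-axis; with |SU| = 9.4, U = (-19.14, -18.87). Then |MU| = |U − M| = 26.87.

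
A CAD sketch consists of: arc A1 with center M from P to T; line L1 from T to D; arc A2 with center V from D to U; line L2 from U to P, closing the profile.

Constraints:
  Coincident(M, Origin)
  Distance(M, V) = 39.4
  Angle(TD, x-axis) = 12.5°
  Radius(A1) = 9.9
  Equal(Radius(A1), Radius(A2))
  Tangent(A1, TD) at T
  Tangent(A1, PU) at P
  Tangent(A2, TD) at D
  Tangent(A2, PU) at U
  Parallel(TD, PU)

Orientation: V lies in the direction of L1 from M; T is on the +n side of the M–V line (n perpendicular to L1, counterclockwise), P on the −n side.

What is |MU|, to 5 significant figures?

40.625

Tangency of A1 to both parallel lines with radius 9.9 puts T and P at M ± 9.9·n: T = (-2.1428, 9.6653), P = (2.1428, -9.6653). Equal radii place D and U the same way about V: D = V + 9.9·n = (36.323, 18.193), U = V − 9.9·n = (40.609, -1.1376). Then |MU| = |U − M| = 40.625.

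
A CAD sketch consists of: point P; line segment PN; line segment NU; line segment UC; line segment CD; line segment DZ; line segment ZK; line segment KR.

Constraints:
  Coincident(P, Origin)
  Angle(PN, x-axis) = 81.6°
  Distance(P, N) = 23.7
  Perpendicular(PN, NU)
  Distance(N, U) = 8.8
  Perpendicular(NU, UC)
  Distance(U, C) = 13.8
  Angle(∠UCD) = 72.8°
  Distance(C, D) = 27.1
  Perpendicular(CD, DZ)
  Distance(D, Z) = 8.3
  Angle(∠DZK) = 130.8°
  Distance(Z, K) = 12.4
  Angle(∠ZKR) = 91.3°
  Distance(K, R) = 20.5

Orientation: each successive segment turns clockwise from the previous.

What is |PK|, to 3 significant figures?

31.0

CD is perpendicular to DZ, so DZ runs at 64.4°; with |DZ| = 8.3, Z = (-10.7, 27.7). ∠DZK = 130.8° gives ZK at 15.2° from the x-axis; with |ZK| = 12.4, K = (1.26, 31.0). Then |PK| = |K − P| = 31.0.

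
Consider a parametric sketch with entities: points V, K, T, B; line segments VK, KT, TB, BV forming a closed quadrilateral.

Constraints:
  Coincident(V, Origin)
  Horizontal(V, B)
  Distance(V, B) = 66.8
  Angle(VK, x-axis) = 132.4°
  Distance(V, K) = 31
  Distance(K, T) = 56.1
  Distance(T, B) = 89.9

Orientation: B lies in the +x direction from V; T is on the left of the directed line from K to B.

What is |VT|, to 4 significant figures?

70.42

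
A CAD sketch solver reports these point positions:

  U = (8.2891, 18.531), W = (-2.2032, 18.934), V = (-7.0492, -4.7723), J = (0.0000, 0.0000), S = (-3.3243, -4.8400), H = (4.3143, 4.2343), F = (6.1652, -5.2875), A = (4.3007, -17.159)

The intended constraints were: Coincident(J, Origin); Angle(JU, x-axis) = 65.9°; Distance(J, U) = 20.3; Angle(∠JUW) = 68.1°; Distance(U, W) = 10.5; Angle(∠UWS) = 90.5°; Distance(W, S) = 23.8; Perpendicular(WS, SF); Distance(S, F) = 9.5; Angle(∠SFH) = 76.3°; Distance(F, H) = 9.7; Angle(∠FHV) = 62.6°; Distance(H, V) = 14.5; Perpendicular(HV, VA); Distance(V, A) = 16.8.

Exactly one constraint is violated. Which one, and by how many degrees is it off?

Perpendicular(HV, VA) — off by 4.10°.

J = (0.00, 0.00) ✓; JU at 65.90° ✓; |JU| = 20.30 ✓; ∠JUW = 68.10° ✓; |UW| = 10.50 ✓; ∠UWS = 90.50° ✓; |WS| = 23.80 ✓; ∠(WS, SF) = 90.00° ✓; |SF| = 9.500 ✓; ∠SFH = 76.30° ✓; |FH| = 9.700 ✓; ∠FHV = 62.60° ✓; |HV| = 14.50 ✓; ∠(HV, VA) = 94.10° ✗; |VA| = 16.80 ✓.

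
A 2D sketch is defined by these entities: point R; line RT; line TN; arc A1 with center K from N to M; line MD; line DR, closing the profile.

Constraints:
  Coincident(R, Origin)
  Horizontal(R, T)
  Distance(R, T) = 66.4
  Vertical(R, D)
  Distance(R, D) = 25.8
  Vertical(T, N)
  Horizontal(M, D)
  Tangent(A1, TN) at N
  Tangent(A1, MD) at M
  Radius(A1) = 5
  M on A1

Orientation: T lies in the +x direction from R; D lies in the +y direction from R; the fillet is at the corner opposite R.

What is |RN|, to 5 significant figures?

69.582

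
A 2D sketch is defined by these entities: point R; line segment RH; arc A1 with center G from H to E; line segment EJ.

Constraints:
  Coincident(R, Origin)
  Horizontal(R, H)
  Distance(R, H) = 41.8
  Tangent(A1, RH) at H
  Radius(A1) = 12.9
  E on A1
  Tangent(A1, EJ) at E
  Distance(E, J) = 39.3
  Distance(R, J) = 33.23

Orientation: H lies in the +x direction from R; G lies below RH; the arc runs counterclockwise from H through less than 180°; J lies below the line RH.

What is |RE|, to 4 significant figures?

32.64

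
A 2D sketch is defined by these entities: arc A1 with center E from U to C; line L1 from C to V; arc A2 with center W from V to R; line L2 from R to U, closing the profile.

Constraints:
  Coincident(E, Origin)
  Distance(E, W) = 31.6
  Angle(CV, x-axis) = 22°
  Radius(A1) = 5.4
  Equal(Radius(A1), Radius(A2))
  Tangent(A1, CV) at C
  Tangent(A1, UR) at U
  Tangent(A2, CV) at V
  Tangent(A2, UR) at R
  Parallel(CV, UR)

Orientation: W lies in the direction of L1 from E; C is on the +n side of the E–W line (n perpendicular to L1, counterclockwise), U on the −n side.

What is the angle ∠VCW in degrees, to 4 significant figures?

9.697°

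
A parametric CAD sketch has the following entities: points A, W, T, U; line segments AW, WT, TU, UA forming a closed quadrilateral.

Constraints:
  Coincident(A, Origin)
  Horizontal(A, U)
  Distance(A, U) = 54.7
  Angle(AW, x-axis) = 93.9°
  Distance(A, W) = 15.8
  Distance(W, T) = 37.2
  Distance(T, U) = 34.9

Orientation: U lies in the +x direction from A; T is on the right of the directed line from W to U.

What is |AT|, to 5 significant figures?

25.929

A is at the origin; AU is horizontal with |AU| = 54.7 and U in +x, so U = (54.7, 0). AW runs at 93.9° with |AW| = 15.8, so W = (-1.0746, 15.763). T is determined by |WT| = 37.2 and |TU| = 34.9 together: it lies at the intersection of circle(W, 37.2) and circle(U, 34.9). With |WU| = 57.959, the foot of the radical line on WU is 30.410 from W and the perpendicular offset is √(37.2² − 30.410²) = 21.426. Taking the right-of-WU solution: T = (22.362, -13.125).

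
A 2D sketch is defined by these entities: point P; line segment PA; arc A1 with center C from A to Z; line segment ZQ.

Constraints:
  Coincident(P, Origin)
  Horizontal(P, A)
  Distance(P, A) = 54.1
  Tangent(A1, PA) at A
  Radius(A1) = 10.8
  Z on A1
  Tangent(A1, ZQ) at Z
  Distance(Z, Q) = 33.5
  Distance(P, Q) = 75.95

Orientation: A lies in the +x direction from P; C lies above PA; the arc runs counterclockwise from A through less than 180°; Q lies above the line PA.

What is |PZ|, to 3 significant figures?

65.9

Checks: |CZ| = 10.80 ✓; ∠(CZ, ZQ) = 90.00° ✓; |ZQ| = 33.50 ✓; |PQ| = 75.95 ✓.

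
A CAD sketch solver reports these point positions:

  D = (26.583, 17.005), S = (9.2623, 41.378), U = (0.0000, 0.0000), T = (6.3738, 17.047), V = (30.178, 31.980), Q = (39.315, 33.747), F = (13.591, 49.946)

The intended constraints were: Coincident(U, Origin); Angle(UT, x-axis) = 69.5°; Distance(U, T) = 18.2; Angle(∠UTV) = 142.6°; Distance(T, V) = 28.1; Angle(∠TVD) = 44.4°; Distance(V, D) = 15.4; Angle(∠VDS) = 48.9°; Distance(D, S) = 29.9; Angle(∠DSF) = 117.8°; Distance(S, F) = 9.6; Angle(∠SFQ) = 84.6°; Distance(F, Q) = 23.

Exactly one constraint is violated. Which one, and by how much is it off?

Distance(F, Q) = 23 — off by 7.40.

U = (0.00, 0.00) ✓; UT at 69.50° ✓; |UT| = 18.20 ✓; ∠UTV = 142.6° ✓; |TV| = 28.10 ✓; ∠TVD = 44.40° ✓; |VD| = 15.40 ✓; ∠VDS = 48.90° ✓; |DS| = 29.90 ✓; ∠DSF = 117.8° ✓; |SF| = 9.599 ✓; ∠SFQ = 84.60° ✓; |FQ| = 30.40 ✗.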